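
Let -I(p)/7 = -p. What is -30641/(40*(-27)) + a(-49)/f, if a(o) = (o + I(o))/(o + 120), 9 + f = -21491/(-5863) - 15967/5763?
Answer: 12450734996011/428559995880 ≈ 29.052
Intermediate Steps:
f = -273858109/33788469 (f = -9 + (-21491/(-5863) - 15967/5763) = -9 + (-21491*(-1/5863) - 15967*1/5763) = -9 + (21491/5863 - 15967/5763) = -9 + 30238112/33788469 = -273858109/33788469 ≈ -8.1051)
I(p) = 7*p (I(p) = -(-7)*p = 7*p)
a(o) = 8*o/(120 + o) (a(o) = (o + 7*o)/(o + 120) = (8*o)/(120 + o) = 8*o/(120 + o))
-30641/(40*(-27)) + a(-49)/f = -30641/(40*(-27)) + (8*(-49)/(120 - 49))/(-273858109/33788469) = -30641/(-1080) + (8*(-49)/71)*(-33788469/273858109) = -30641*(-1/1080) + (8*(-49)*(1/71))*(-33788469/273858109) = 30641/1080 - 392/71*(-33788469/273858109) = 30641/1080 + 270307752/396814811 = 12450734996011/428559995880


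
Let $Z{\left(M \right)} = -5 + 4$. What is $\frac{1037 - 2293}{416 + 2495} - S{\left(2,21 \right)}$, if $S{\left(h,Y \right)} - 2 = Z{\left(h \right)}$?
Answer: $- \frac{4167}{2911} \approx -1.4315$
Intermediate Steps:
$Z{\left(M \right)} = -1$
$S{\left(h,Y \right)} = 1$ ($S{\left(h,Y \right)} = 2 - 1 = 1$)
$\frac{1037 - 2293}{416 + 2495} - S{\left(2,21 \right)} = \frac{1037 - 2293}{416 + 2495} - 1 = - \frac{1256}{2911} - 1 = - \frac{4167}{2911}$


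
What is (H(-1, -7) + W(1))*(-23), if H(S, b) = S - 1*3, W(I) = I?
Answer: 69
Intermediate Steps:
H(S, b) = -3 + S (H(S, b) = S - 3 = -3 + S)
(H(-1, -7) + W(1))*(-23) = ((-3 - 1) + 1)*(-23) = (-4 + 1)*(-23) = -3*(-23) = 69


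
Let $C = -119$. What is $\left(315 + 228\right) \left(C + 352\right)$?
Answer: $126519$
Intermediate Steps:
$\left(315 + 228\right) \left(C + 352\right) = \left(315 + 228\right) \left(-119 + 352\right) = 543 \cdot 233 = 126519$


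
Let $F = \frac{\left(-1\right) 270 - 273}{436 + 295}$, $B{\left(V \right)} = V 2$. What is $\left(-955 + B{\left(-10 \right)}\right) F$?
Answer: $\frac{529425}{731} \approx 724.25$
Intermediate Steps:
$B{\left(V \right)} = 2 V$
$F = - \frac{543}{731}$ ($F = \frac{-270 - 273}{731} = \left(-543\right) \frac{1}{731} = - \frac{543}{731} \approx -0.74282$)
$\left(-955 + B{\left(-10 \right)}\right) F = \left(-955 + 2 \left(-10\right)\right) \left(- \frac{543}{731}\right) = \left(-955 - 20\right) \left(- \frac{543}{731}\right) = \left(-975\right) \left(- \frac{543}{731}\right) = \frac{529425}{731}$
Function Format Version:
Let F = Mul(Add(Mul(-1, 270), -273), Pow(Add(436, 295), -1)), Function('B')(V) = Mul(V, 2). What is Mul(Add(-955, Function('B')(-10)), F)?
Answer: Rational(529425, 731) ≈ 724.25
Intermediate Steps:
Function('B')(V) = Mul(2, V)
F = Rational(-543, 731) (F = Mul(Add(-270, -273), Pow(731, -1)) = Mul(-543, Rational(1, 731)) = Rational(-543, 731) ≈ -0.74282)
Mul(Add(-955, Function('B')(-10)), F) = Mul(Add(-955, Mul(2, -10)), Rational(-543, 731)) = Mul(Add(-955, -20), Rational(-543, 731)) = Mul(-975, Rational(-543, 731)) = Rational(529425, 731)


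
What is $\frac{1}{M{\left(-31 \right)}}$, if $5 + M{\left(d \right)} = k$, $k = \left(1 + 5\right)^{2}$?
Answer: $\frac{1}{31} \approx 0.032258$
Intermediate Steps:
$k = 36$ ($k = 6^{2} = 36$)
$M{\left(d \right)} = 31$ ($M{\left(d \right)} = -5 + 36 = 31$)
$\frac{1}{M{\left(-31 \right)}} = \frac{1}{31}$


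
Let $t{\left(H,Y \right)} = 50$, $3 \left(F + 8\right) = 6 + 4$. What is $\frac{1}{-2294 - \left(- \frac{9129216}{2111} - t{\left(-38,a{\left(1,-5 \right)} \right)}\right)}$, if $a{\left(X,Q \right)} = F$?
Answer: $\frac{2111}{4392132} \approx 0.00048063$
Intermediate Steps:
$F = - \frac{14}{3}$ ($F = -8 + \frac{6 + 4}{3} = -8 + \frac{1}{3} \cdot 10 = -8 + \frac{10}{3} = - \frac{14}{3} \approx -4.6667$)
$a{\left(X,Q \right)} = - \frac{14}{3}$
$\frac{1}{-2294 - \left(- \frac{9129216}{2111} - t{\left(-38,a{\left(1,-5 \right)} \right)}\right)} = \frac{1}{-2294 + \left(\left(50 - - \frac{859}{-2111}\right) - -4325\right)} = \frac{1}{-2294 + \left(\left(50 - \left(-859\right) \left(- \frac{1}{2111}\right)\right) + 4325\right)} = \frac{1}{-2294 + \left(\left(50 - \frac{859}{2111}\right) + 4325\right)} = \frac{1}{-2294 + \left(\frac{104691}{2111} + 4325\right)} = \frac{1}{-2294 + \frac{9234766}{2111}} = \frac{1}{\frac{4392132}{2111}} = \frac{2111}{4392132}$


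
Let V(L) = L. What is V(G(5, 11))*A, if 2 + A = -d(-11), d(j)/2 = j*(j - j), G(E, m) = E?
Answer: -10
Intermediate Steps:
d(j) = 0 (d(j) = 2*(j*(j - j)) = 2*(j*0) = 2*0 = 0)
A = -2 (A = -2 - 1*0 = -2 + 0 = -2)
V(G(5, 11))*A = 5*(-2) = -10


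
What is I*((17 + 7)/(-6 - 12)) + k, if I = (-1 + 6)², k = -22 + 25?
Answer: -91/3 ≈ -30.333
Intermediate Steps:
k = 3
I = 25 (I = 5² = 25)
I*((17 + 7)/(-6 - 12)) + k = 25*((17 + 7)/(-6 - 12)) + 3 = 25*(24/(-18)) + 3 = 25*(24*(-1/18)) + 3 = 25*(-4/3) + 3 = -100/3 + 3 = -91/3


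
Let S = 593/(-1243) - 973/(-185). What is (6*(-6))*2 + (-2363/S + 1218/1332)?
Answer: -11498839657/20345079 ≈ -565.19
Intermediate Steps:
S = 1099734/229955 (S = 593*(-1/1243) - 973*(-1/185) = -593/1243 + 973/185 = 1099734/229955 ≈ 4.7824)
(6*(-6))*2 + (-2363/S + 1218/1332) = (6*(-6))*2 + (-2363/1099734/229955 + 1218/1332) = -36*2 + (-2363*229955/1099734 + 1218*(1/1332)) = -72 + (-543383665/1099734 + 203/222) = -72 - 10033993969/20345079 = -11498839657/20345079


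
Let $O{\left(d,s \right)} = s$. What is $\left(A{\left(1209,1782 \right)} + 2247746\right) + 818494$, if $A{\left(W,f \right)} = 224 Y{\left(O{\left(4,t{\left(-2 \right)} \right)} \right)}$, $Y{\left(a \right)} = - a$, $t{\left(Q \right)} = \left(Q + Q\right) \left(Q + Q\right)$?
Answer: $3062656$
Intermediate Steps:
$t{\left(Q \right)} = 4 Q^{2}$ ($t{\left(Q \right)} = 2 Q 2 Q = 4 Q^{2}$)
$A{\left(W,f \right)} = -3584$ ($A{\left(W,f \right)} = 224 \left(- 4 \left(-2\right)^{2}\right) = 224 \left(- 4 \cdot 4\right) = 224 \left(\left(-1\right) 16\right) = 224 \left(-16\right) = -3584$)
$\left(A{\left(1209,1782 \right)} + 2247746\right) + 818494 = \left(-3584 + 2247746\right) + 818494 = 2244162 + 818494 = 3062656$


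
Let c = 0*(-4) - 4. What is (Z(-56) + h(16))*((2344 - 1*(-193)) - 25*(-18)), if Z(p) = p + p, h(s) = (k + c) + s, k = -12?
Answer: -334544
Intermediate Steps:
c = -4 (c = 0 - 4 = -4)
h(s) = -16 + s (h(s) = (-12 - 4) + s = -16 + s)
Z(p) = 2*p
(Z(-56) + h(16))*((2344 - 1*(-193)) - 25*(-18)) = (2*(-56) + (-16 + 16))*((2344 - 1*(-193)) - 25*(-18)) = (-112 + 0)*((2344 + 193) + 450) = -112*(2537 + 450) = -112*2987 = -334544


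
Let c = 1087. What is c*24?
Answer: 26088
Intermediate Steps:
c*24 = 1087*24 = 26088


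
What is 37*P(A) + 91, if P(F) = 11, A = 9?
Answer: 498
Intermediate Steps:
37*P(A) + 91 = 37*11 + 91 = 407 + 91 = 498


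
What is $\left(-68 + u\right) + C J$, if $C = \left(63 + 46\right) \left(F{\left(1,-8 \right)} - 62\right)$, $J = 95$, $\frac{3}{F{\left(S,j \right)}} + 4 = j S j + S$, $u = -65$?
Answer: $- \frac{39139658}{61} \approx -6.4163 \cdot 10^{5}$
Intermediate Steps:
$F{\left(S,j \right)} = \frac{3}{-4 + S + S j^{2}}$ ($F{\left(S,j \right)} = \frac{3}{-4 + \left(j S j + S\right)} = \frac{3}{-4 + \left(S j j + S\right)} = \frac{3}{-4 + \left(S j^{2} + S\right)} = \frac{3}{-4 + \left(S + S j^{2}\right)} = \frac{3}{-4 + S + S j^{2}}$)
$C = - \frac{411911}{61}$ ($C = \left(63 + 46\right) \left(\frac{3}{-4 + 1 + 1 \left(-8\right)^{2}} - 62\right) = 109 \left(\frac{3}{-4 + 1 + 1 \cdot 64} - 62\right) = 109 \left(\frac{3}{-4 + 1 + 64} - 62\right) = 109 \left(\frac{3}{61} - 62\right) = 109 \left(- \frac{3779}{61}\right) = - \frac{411911}{61} \approx -6752.6$)
$\left(-68 + u\right) + C J = \left(-68 - 65\right) - \frac{39131545}{61} = -133 - \frac{39131545}{61} = - \frac{39139658}{61}$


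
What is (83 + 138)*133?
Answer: 29393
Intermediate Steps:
(83 + 138)*133 = 221*133 = 29393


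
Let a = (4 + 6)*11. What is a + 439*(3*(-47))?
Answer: -61789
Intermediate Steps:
a = 110 (a = 10*11 = 110)
a + 439*(3*(-47)) = 110 + 439*(3*(-47)) = 110 + 439*(-141) = 110 - 61899 = -61789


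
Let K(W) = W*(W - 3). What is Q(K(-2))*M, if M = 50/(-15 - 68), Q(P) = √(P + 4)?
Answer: -50*√14/83 ≈ -2.2540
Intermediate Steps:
K(W) = W*(-3 + W)
Q(P) = √(4 + P)
M = -50/83 (M = 50/(-83) = 50*(-1/83) = -50/83 ≈ -0.60241)
Q(K(-2))*M = √(4 - 2*(-3 - 2))*(-50/83) = √(4 - 2*(-5))*(-50/83) = √(4 + 10)*(-50/83) = √14*(-50/83) = -50*√14/83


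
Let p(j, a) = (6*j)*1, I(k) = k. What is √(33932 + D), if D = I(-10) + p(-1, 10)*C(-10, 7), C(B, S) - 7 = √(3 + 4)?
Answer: √(33880 - 6*√7) ≈ 184.02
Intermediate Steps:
p(j, a) = 6*j
C(B, S) = 7 + √7 (C(B, S) = 7 + √(3 + 4) = 7 + √7)
D = -52 - 6*√7 (D = -10 + (6*(-1))*(7 + √7) = -10 - 6*(7 + √7) = -10 + (-42 - 6*√7) = -52 - 6*√7 ≈ -67.875)
√(33932 + D) = √(33932 + (-52 - 6*√7)) = √(33880 - 6*√7)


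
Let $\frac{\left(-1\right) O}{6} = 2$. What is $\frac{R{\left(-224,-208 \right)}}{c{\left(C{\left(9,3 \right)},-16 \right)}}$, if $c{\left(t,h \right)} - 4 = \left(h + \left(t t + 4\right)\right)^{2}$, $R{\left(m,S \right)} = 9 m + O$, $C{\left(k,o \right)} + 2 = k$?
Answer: $- \frac{2028}{1373} \approx -1.4771$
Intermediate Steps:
$O = -12$ ($O = \left(-6\right) 2 = -12$)
$C{\left(k,o \right)} = -2 + k$
$R{\left(m,S \right)} = -12 + 9 m$ ($R{\left(m,S \right)} = 9 m - 12 = -12 + 9 m$)
$c{\left(t,h \right)} = 4 + \left(4 + h + t^{2}\right)^{2}$ ($c{\left(t,h \right)} = 4 + \left(h + \left(t t + 4\right)\right)^{2} = 4 + \left(h + \left(t^{2} + 4\right)\right)^{2} = 4 + \left(h + \left(4 + t^{2}\right)\right)^{2} = 4 + \left(4 + h + t^{2}\right)^{2}$)
$\frac{R{\left(-224,-208 \right)}}{c{\left(C{\left(9,3 \right)},-16 \right)}} = \frac{-12 + 9 \left(-224\right)}{4 + \left(4 - 16 + \left(-2 + 9\right)^{2}\right)^{2}} = \frac{-12 - 2016}{4 + \left(4 - 16 + 7^{2}\right)^{2}} = - \frac{2028}{4 + \left(4 - 16 + 49\right)^{2}} = - \frac{2028}{4 + 37^{2}} = - \frac{2028}{4 + 1369} = - \frac{2028}{1373}$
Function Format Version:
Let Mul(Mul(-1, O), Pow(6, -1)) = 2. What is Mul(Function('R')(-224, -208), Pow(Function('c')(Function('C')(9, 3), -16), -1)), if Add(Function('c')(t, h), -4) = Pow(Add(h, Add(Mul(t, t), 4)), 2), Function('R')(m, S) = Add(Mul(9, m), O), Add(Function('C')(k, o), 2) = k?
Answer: Rational(-2028, 1373) ≈ -1.4771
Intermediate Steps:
O = -12 (O = Mul(-6, 2) = -12)
Function('C')(k, o) = Add(-2, k)
Function('R')(m, S) = Add(-12, Mul(9, m)) (Function('R')(m, S) = Add(Mul(9, m), -12) = Add(-12, Mul(9, m)))
Function('c')(t, h) = Add(4, Pow(Add(4, h, Pow(t, 2)), 2)) (Function('c')(t, h) = Add(4, Pow(Add(h, Add(Mul(t, t), 4)), 2)) = Add(4, Pow(Add(h, Add(Pow(t, 2), 4)), 2)) = Add(4, Pow(Add(h, Add(4, Pow(t, 2))), 2)) = Add(4, Pow(Add(4, h, Pow(t, 2)), 2)))
Mul(Function('R')(-224, -208), Pow(Function('c')(Function('C')(9, 3), -16), -1)) = Mul(Add(-12, Mul(9, -224)), Pow(Add(4, Pow(Add(4, -16, Pow(Add(-2, 9), 2)), 2)), -1)) = Mul(Add(-12, -2016), Pow(Add(4, Pow(Add(4, -16, Pow(7, 2)), 2)), -1)) = Mul(-2028, Pow(Add(4, Pow(Add(4, -16, 49), 2)), -1)) = Mul(-2028, Pow(Add(4, Pow(37, 2)), -1)) = Mul(-2028, Pow(Add(4, 1369), -1)) = Mul(-2028, Pow(1373, -1)) = Mul(-2028, Rational(1, 1373)) = Rational(-2028, 1373)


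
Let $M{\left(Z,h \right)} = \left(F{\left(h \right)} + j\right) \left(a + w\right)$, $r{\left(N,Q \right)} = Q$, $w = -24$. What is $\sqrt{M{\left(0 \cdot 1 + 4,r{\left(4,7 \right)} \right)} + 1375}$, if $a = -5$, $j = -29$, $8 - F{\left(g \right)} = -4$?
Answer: $2 \sqrt{467} \approx 43.22$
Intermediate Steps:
$F{\left(g \right)} = 12$ ($F{\left(g \right)} = 8 - -4 = 8 + 4 = 12$)
$M{\left(Z,h \right)} = 493$ ($M{\left(Z,h \right)} = \left(12 - 29\right) \left(-5 - 24\right) = \left(-17\right) \left(-29\right) = 493$)
$\sqrt{M{\left(0 \cdot 1 + 4,r{\left(4,7 \right)} \right)} + 1375} = \sqrt{493 + 1375} = \sqrt{1868} = 2 \sqrt{467}$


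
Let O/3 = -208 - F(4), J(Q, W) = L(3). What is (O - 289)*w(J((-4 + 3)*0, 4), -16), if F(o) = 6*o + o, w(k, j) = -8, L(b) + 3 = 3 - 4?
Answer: 7976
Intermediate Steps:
L(b) = -4 (L(b) = -3 + (3 - 4) = -3 - 1 = -4)
J(Q, W) = -4
F(o) = 7*o
O = -708 (O = 3*(-208 - 7*4) = 3*(-208 - 1*28) = 3*(-208 - 28) = 3*(-236) = -708)
(O - 289)*w(J((-4 + 3)*0, 4), -16) = (-708 - 289)*(-8) = -997*(-8) = 7976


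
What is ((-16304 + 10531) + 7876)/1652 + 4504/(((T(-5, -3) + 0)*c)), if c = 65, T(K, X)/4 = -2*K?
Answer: 1613551/536900 ≈ 3.0053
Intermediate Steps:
T(K, X) = -8*K (T(K, X) = 4*(-2*K) = -8*K)
((-16304 + 10531) + 7876)/1652 + 4504/(((T(-5, -3) + 0)*c)) = ((-16304 + 10531) + 7876)/1652 + 4504/(((-8*(-5) + 0)*65)) = (-5773 + 7876)*(1/1652) + 4504/(((40 + 0)*65)) = 2103*(1/1652) + 4504/((40*65)) = 2103/1652 + 4504/2600 = 2103/1652 + 4504*(1/2600) = 2103/1652 + 563/325 = 1613551/536900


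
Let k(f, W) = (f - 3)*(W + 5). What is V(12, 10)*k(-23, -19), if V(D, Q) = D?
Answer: 4368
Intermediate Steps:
k(f, W) = (-3 + f)*(5 + W)
V(12, 10)*k(-23, -19) = 12*(-15 - 3*(-19) + 5*(-23) - 19*(-23)) = 12*(-15 + 57 - 115 + 437) = 12*364 = 4368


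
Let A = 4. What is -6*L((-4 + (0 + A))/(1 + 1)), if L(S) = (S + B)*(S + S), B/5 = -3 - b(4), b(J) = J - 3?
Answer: 0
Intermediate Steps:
b(J) = -3 + J
B = -20 (B = 5*(-3 - (-3 + 4)) = 5*(-3 - 1*1) = 5*(-3 - 1) = 5*(-4) = -20)
L(S) = 2*S*(-20 + S) (L(S) = (S - 20)*(S + S) = (-20 + S)*(2*S) = 2*S*(-20 + S))
-6*L((-4 + (0 + A))/(1 + 1)) = -12*(-4 + (0 + 4))/(1 + 1)*(-20 + (-4 + (0 + 4))/(1 + 1)) = -12*(-4 + 4)/2*(-20 + (-4 + 4)/2) = -12*0*(½)*(-20 + 0*(½)) = -12*0*(-20 + 0) = -12*0*(-20) = -6*0 = 0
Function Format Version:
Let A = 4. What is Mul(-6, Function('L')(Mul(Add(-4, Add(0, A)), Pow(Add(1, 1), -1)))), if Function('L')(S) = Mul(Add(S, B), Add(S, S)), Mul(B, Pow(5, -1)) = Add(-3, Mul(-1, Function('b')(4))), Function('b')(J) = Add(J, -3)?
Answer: 0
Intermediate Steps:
Function('b')(J) = Add(-3, J)
B = -20 (B = Mul(5, Add(-3, Mul(-1, Add(-3, 4)))) = Mul(5, Add(-3, Mul(-1, 1))) = Mul(5, Add(-3, -1)) = Mul(5, -4) = -20)
Function('L')(S) = Mul(2, S, Add(-20, S)) (Function('L')(S) = Mul(Add(S, -20), Add(S, S)) = Mul(Add(-20, S), Mul(2, S)) = Mul(2, S, Add(-20, S)))
Mul(-6, Function('L')(Mul(Add(-4, Add(0, A)), Pow(Add(1, 1), -1)))) = Mul(-6, Mul(2, Mul(Add(-4, Add(0, 4)), Pow(Add(1, 1), -1)), Add(-20, Mul(Add(-4, Add(0, 4)), Pow(Add(1, 1), -1))))) = Mul(-6, Mul(2, Mul(Add(-4, 4), Pow(2, -1)), Add(-20, Mul(Add(-4, 4), Pow(2, -1))))) = Mul(-6, Mul(2, Mul(0, Rational(1, 2)), Add(-20, Mul(0, Rational(1, 2))))) = Mul(-6, Mul(2, 0, Add(-20, 0))) = Mul(-6, Mul(2, 0, -20)) = Mul(-6, 0) = 0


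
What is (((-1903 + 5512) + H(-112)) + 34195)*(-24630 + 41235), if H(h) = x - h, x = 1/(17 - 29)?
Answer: 2518375185/4 ≈ 6.2959e+8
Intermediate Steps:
x = -1/12 (x = 1/(-12) = -1/12 ≈ -0.083333)
H(h) = -1/12 - h
(((-1903 + 5512) + H(-112)) + 34195)*(-24630 + 41235) = (((-1903 + 5512) + (-1/12 - 1*(-112))) + 34195)*(-24630 + 41235) = ((3609 + (-1/12 + 112)) + 34195)*16605 = ((3609 + 1343/12) + 34195)*16605 = (44651/12 + 34195)*16605 = (454991/12)*16605 = 2518375185/4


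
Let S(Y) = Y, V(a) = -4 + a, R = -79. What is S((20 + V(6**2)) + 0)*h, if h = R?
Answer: -4108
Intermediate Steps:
h = -79
S((20 + V(6**2)) + 0)*h = ((20 + (-4 + 6**2)) + 0)*(-79) = ((20 + (-4 + 36)) + 0)*(-79) = ((20 + 32) + 0)*(-79) = (52 + 0)*(-79) = 52*(-79) = -4108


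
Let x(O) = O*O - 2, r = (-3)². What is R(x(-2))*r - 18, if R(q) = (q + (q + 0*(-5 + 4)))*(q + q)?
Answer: 126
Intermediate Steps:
r = 9
x(O) = -2 + O² (x(O) = O² - 2 = -2 + O²)
R(q) = 4*q² (R(q) = (q + (q + 0*(-1)))*(2*q) = (q + (q + 0))*(2*q) = (q + q)*(2*q) = (2*q)*(2*q) = 4*q²)
R(x(-2))*r - 18 = (4*(-2 + (-2)²)²)*9 - 18 = (4*(-2 + 4)²)*9 - 18 = (4*2²)*9 - 18 = (4*4)*9 - 18 = 16*9 - 18 = 144 - 18 = 126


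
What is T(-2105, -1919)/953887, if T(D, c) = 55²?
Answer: 275/86717 ≈ 0.0031712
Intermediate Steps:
T(D, c) = 3025
T(-2105, -1919)/953887 = 3025/953887 = 3025*(1/953887) = 275/86717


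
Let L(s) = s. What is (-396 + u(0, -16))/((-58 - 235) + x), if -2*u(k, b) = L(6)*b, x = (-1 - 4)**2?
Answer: 87/67 ≈ 1.2985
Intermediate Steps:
x = 25 (x = (-5)**2 = 25)
u(k, b) = -3*b
(-396 + u(0, -16))/((-58 - 235) + x) = (-396 - 3*(-16))/((-58 - 235) + 25) = (-396 + 48)/(-293 + 25) = -348/(-268) = -348*(-1/268) = 87/67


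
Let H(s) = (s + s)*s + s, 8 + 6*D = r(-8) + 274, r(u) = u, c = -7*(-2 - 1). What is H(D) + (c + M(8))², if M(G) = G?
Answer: 4582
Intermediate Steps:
c = 21 (c = -7*(-3) = 21)
D = 43 (D = -4/3 + (-8 + 274)/6 = -4/3 + (⅙)*266 = -4/3 + 133/3 = 43)
H(s) = s + 2*s² (H(s) = (2*s)*s + s = 2*s² + s = s + 2*s²)
H(D) + (c + M(8))² = 43*(1 + 2*43) + (21 + 8)² = 43*(1 + 86) + 29² = 43*87 + 841 = 3741 + 841 = 4582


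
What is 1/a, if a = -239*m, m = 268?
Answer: -1/64052 ≈ -1.5612e-5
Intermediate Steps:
a = -64052 (a = -239*268 = -64052)
1/a = 1/(-64052) = -1/64052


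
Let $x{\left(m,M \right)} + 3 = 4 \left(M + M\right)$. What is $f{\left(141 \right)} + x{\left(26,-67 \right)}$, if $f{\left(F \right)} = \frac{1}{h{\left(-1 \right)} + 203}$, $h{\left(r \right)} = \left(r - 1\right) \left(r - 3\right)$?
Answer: $- \frac{113728}{211} \approx -539.0$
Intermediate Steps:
$h{\left(r \right)} = \left(-1 + r\right) \left(-3 + r\right)$
$x{\left(m,M \right)} = -3 + 8 M$ ($x{\left(m,M \right)} = -3 + 4 \left(M + M\right) = -3 + 4 \cdot 2 M = -3 + 8 M$)
$f{\left(F \right)} = \frac{1}{211}$ ($f{\left(F \right)} = \frac{1}{\left(3 + \left(-1\right)^{2} - -4\right) + 203} = \frac{1}{\left(3 + 1 + 4\right) + 203} = \frac{1}{8 + 203} = \frac{1}{211}$)
$f{\left(141 \right)} + x{\left(26,-67 \right)} = \frac{1}{211} + \left(-3 + 8 \left(-67\right)\right) = \frac{1}{211} - 539 = - \frac{113728}{211}$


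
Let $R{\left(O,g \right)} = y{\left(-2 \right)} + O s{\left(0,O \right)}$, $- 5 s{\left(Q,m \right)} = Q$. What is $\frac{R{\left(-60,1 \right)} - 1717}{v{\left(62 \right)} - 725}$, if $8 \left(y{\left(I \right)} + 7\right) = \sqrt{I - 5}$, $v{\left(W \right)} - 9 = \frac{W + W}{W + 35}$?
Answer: $\frac{41807}{17332} - \frac{97 i \sqrt{7}}{554624} \approx 2.4121 - 0.00046272 i$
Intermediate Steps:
$s{\left(Q,m \right)} = - \frac{Q}{5}$
$v{\left(W \right)} = 9 + \frac{2 W}{35 + W}$ ($v{\left(W \right)} = 9 + \frac{W + W}{W + 35} = 9 + \frac{2 W}{35 + W}$)
$y{\left(I \right)} = -7 + \frac{\sqrt{-5 + I}}{8}$ ($y{\left(I \right)} = -7 + \frac{\sqrt{I - 5}}{8} = -7 + \frac{\sqrt{-5 + I}}{8}$)
$R{\left(O,g \right)} = -7 + \frac{i \sqrt{7}}{8}$ ($R{\left(O,g \right)} = \left(-7 + \frac{\sqrt{-5 - 2}}{8}\right) + O \left(\left(- \frac{1}{5}\right) 0\right) = \left(-7 + \frac{\sqrt{-7}}{8}\right) + O 0 = \left(-7 + \frac{i \sqrt{7}}{8}\right) + 0 = -7 + \frac{i \sqrt{7}}{8}$)
$\frac{R{\left(-60,1 \right)} - 1717}{v{\left(62 \right)} - 725} = \frac{\left(-7 + \frac{i \sqrt{7}}{8}\right) - 1717}{\frac{315 + 11 \cdot 62}{35 + 62} - 725} = \frac{-1724 + \frac{i \sqrt{7}}{8}}{\frac{315 + 682}{97} - 725} = \frac{-1724 + \frac{i \sqrt{7}}{8}}{\frac{1}{97} \cdot 997 - 725} = \frac{-1724 + \frac{i \sqrt{7}}{8}}{\frac{997}{97} - 725} = \frac{-1724 + \frac{i \sqrt{7}}{8}}{- \frac{69328}{97}} = \left(-1724 + \frac{i \sqrt{7}}{8}\right) \left(- \frac{97}{69328}\right) = \frac{41807}{17332} - \frac{97 i \sqrt{7}}{554624}$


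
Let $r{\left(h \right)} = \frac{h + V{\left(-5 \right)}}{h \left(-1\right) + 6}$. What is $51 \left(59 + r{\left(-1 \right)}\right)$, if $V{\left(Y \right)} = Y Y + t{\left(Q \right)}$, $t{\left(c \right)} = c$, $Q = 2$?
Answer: $\frac{22389}{7} \approx 3198.4$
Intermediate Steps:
$V{\left(Y \right)} = 2 + Y^{2}$ ($V{\left(Y \right)} = Y Y + 2 = Y^{2} + 2 = 2 + Y^{2}$)
$r{\left(h \right)} = \frac{27 + h}{6 - h}$ ($r{\left(h \right)} = \frac{h + \left(2 + \left(-5\right)^{2}\right)}{h \left(-1\right) + 6} = \frac{h + \left(2 + 25\right)}{- h + 6} = \frac{h + 27}{6 - h} = \frac{27 + h}{6 - h}$)
$51 \left(59 + r{\left(-1 \right)}\right) = 51 \left(59 + \frac{-27 - -1}{-6 - 1}\right) = 51 \left(59 + \frac{-27 + 1}{-7}\right) = 51 \left(59 - - \frac{26}{7}\right) = 51 \left(59 + \frac{26}{7}\right) = 51 \cdot \frac{439}{7} = \frac{22389}{7}$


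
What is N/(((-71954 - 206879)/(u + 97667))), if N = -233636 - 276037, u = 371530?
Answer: 239137042581/278833 ≈ 8.5764e+5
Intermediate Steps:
N = -509673
N/(((-71954 - 206879)/(u + 97667))) = -509673*(371530 + 97667)/(-71954 - 206879) = -509673/((-278833/469197)) = -509673/((-278833*1/469197)) = -509673/(-278833/469197) = -509673*(-469197/278833) = 239137042581/278833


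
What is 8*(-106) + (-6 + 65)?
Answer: -789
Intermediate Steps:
8*(-106) + (-6 + 65) = -848 + 59 = -789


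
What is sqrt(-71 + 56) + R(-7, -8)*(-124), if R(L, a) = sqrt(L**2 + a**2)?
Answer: -124*sqrt(113) + I*sqrt(15) ≈ -1318.1 + 3.873*I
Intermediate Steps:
sqrt(-71 + 56) + R(-7, -8)*(-124) = sqrt(-71 + 56) + sqrt((-7)**2 + (-8)**2)*(-124) = sqrt(-15) + sqrt(49 + 64)*(-124) = I*sqrt(15) + sqrt(113)*(-124) = I*sqrt(15) - 124*sqrt(113) = -124*sqrt(113) + I*sqrt(15)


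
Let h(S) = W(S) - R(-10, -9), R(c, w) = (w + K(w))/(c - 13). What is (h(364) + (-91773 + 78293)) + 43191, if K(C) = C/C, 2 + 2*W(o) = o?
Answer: 687508/23 ≈ 29892.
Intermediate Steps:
W(o) = -1 + o/2
K(C) = 1
R(c, w) = (1 + w)/(-13 + c) (R(c, w) = (w + 1)/(c - 13) = (1 + w)/(-13 + c))
h(S) = -31/23 + S/2 (h(S) = (-1 + S/2) - (1 - 9)/(-13 - 10) = (-1 + S/2) - (-8)/(-23) = (-1 + S/2) - (-1)*(-8)/23 = (-1 + S/2) - 1*8/23 = (-1 + S/2) - 8/23 = -31/23 + S/2)
(h(364) + (-91773 + 78293)) + 43191 = ((-31/23 + (½)*364) + (-91773 + 78293)) + 43191 = ((-31/23 + 182) - 13480) + 43191 = (4155/23 - 13480) + 43191 = -305885/23 + 43191 = 687508/23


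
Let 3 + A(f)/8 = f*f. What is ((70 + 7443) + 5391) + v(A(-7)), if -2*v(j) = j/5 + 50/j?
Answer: 23675523/1840 ≈ 12867.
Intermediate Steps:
A(f) = -24 + 8*f**2 (A(f) = -24 + 8*(f*f) = -24 + 8*f**2)
v(j) = -25/j - j/10 (v(j) = -(j/5 + 50/j)/2 = -(50/j + j/5)/2 = -25/j - j/10)
((70 + 7443) + 5391) + v(A(-7)) = ((70 + 7443) + 5391) + (-25/(-24 + 8*(-7)**2) - (-24 + 8*(-7)**2)/10) = (7513 + 5391) + (-25/(-24 + 8*49) - (-24 + 8*49)/10) = 12904 + (-25/(-24 + 392) - (-24 + 392)/10) = 12904 + (-25/368 - 1/10*368) = 12904 + (-25*1/368 - 184/5) = 12904 + (-25/368 - 184/5) = 12904 - 67837/1840 = 23675523/1840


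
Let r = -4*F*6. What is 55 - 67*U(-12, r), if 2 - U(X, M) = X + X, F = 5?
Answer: -1687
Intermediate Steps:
r = -120 (r = -4*5*6 = -20*6 = -120)
U(X, M) = 2 - 2*X (U(X, M) = 2 - (X + X) = 2 - 2*X)
55 - 67*U(-12, r) = 55 - 67*(2 - 2*(-12)) = 55 - 67*(2 + 24) = 55 - 67*26 = 55 - 1742 = -1687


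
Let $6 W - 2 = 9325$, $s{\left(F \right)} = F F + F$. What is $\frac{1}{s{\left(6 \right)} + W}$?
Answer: $\frac{2}{3193} \approx 0.00062637$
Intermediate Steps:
$s{\left(F \right)} = F + F^{2}$ ($s{\left(F \right)} = F^{2} + F = F + F^{2}$)
$W = \frac{3109}{2}$ ($W = \frac{1}{3} + \frac{1}{6} \cdot 9325 = \frac{1}{3} + \frac{9325}{6} = \frac{3109}{2} \approx 1554.5$)
$\frac{1}{s{\left(6 \right)} + W} = \frac{1}{6 \left(1 + 6\right) + \frac{3109}{2}} = \frac{1}{6 \cdot 7 + \frac{3109}{2}} = \frac{1}{42 + \frac{3109}{2}} = \frac{1}{\frac{3193}{2}} = \frac{2}{3193}$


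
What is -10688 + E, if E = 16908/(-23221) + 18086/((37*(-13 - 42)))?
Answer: -45955726406/4295885 ≈ -10698.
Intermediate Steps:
E = -41307526/4295885 (E = 16908*(-1/23221) + 18086/((37*(-55))) = -16908/23221 + 18086/(-2035) = -16908/23221 + 18086*(-1/2035) = -16908/23221 - 18086/2035 = -41307526/4295885 ≈ -9.6156)
-10688 + E = -10688 - 41307526/4295885 = -45955726406/4295885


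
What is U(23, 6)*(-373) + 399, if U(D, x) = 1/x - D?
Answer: 53495/6 ≈ 8915.8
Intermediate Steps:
U(23, 6)*(-373) + 399 = (1/6 - 1*23)*(-373) + 399 = (1/6 - 23)*(-373) + 399 = -137/6*(-373) + 399 = 51101/6 + 399 = 53495/6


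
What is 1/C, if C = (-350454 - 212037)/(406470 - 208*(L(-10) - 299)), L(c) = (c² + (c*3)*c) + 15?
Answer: -382342/562491 ≈ -0.67973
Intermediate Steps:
L(c) = 15 + 4*c² (L(c) = (c² + (3*c)*c) + 15 = (c² + 3*c²) + 15 = 4*c² + 15 = 15 + 4*c²)
C = -562491/382342 (C = (-350454 - 212037)/(406470 - 208*((15 + 4*(-10)²) - 299)) = -562491/(406470 - 208*((15 + 4*100) - 299)) = -562491/(406470 - 208*((15 + 400) - 299)) = -562491/(406470 - 208*(415 - 299)) = -562491/(406470 - 208*116) = -562491/(406470 - 24128) = -562491/382342 ≈ -1.4712)
1/C = 1/(-562491/382342) = -382342/562491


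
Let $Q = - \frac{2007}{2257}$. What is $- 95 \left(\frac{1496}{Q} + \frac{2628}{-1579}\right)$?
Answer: $\frac{506988749980}{3169053} \approx 1.5998 \cdot 10^{5}$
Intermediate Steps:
$Q = - \frac{2007}{2257}$ ($Q = \left(-2007\right) \frac{1}{2257} = - \frac{2007}{2257} \approx -0.88923$)
$- 95 \left(\frac{1496}{Q} + \frac{2628}{-1579}\right) = - 95 \left(\frac{1496}{- \frac{2007}{2257}} + \frac{2628}{-1579}\right) = - 95 \left(1496 \left(- \frac{2257}{2007}\right) + 2628 \left(- \frac{1}{1579}\right)\right) = - 95 \left(- \frac{3376472}{2007} - \frac{2628}{1579}\right) = \left(-95\right) \left(- \frac{5336723684}{3169053}\right) = \frac{506988749980}{3169053}$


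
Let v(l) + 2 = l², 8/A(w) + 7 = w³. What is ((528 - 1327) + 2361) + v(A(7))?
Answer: 2751841/1764 ≈ 1560.0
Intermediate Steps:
A(w) = 8/(-7 + w³)
v(l) = -2 + l²
((528 - 1327) + 2361) + v(A(7)) = ((528 - 1327) + 2361) + (-2 + (8/(-7 + 7³))²) = (-799 + 2361) + (-2 + (8/(-7 + 343))²) = 1562 + (-2 + (8/336)²) = 1562 + (-2 + (8*(1/336))²) = 1562 + (-2 + (1/42)²) = 1562 + (-2 + 1/1764) = 1562 - 3527/1764 = 2751841/1764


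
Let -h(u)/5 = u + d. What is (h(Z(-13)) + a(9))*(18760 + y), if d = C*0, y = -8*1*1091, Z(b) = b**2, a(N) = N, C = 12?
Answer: -8386752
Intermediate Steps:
y = -8728 (y = -8*1091 = -8728)
d = 0 (d = 12*0 = 0)
h(u) = -5*u (h(u) = -5*(u + 0) = -5*u)
(h(Z(-13)) + a(9))*(18760 + y) = (-5*(-13)**2 + 9)*(18760 - 8728) = (-5*169 + 9)*10032 = (-845 + 9)*10032 = -836*10032 = -8386752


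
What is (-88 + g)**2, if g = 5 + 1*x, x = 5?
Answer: 6084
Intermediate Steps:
g = 10 (g = 5 + 1*5 = 5 + 5 = 10)
(-88 + g)**2 = (-88 + 10)**2 = (-78)**2 = 6084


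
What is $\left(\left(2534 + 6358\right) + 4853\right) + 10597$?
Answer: $24342$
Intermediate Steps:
$\left(\left(2534 + 6358\right) + 4853\right) + 10597 = \left(8892 + 4853\right) + 10597 = 13745 + 10597 = 24342$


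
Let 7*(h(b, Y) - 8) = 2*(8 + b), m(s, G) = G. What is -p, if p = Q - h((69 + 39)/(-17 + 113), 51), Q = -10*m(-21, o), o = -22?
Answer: -5863/28 ≈ -209.39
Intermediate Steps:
Q = 220 (Q = -10*(-22) = 220)
h(b, Y) = 72/7 + 2*b/7 (h(b, Y) = 8 + (2*(8 + b))/7 = 8 + (16 + 2*b)/7 = 8 + (16/7 + 2*b/7) = 72/7 + 2*b/7)
p = 5863/28 (p = 220 - (72/7 + 2*((69 + 39)/(-17 + 113))/7) = 220 - (72/7 + 2*(108/96)/7) = 220 - (72/7 + 2*(108*(1/96))/7) = 220 - (72/7 + (2/7)*(9/8)) = 220 - (72/7 + 9/28) = 220 - 1*297/28 = 220 - 297/28 = 5863/28 ≈ 209.39)
-p = -1*5863/28 = -5863/28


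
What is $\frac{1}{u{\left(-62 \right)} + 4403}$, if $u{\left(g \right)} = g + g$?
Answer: $\frac{1}{4279} \approx 0.0002337$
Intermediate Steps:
$u{\left(g \right)} = 2 g$
$\frac{1}{u{\left(-62 \right)} + 4403} = \frac{1}{2 \left(-62\right) + 4403} = \frac{1}{-124 + 4403} = \frac{1}{4279}$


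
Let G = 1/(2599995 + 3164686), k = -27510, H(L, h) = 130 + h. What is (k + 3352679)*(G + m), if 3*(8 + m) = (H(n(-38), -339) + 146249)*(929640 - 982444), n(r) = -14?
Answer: -49272703976045727829623/5764681 ≈ -8.5473e+15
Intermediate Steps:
m = -2570498728 (m = -8 + (((130 - 339) + 146249)*(929640 - 982444))/3 = -8 + ((-209 + 146249)*(-52804))/3 = -8 + (146040*(-52804))/3 = -8 + (1/3)*(-7711496160) = -8 - 2570498720 = -2570498728)
G = 1/5764681 ≈ 1.7347e-7
(k + 3352679)*(G + m) = (-27510 + 3352679)*(1/5764681 - 2570498728) = 3325169*(-14818105177825767/5764681) = -49272703976045727829623/5764681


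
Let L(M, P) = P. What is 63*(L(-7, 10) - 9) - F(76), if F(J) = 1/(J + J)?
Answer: 9575/152 ≈ 62.993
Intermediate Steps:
F(J) = 1/(2*J)
63*(L(-7, 10) - 9) - F(76) = 63*(10 - 9) - 1/(2*76) = 63*1 - 1/(2*76) = 63 - 1*1/152 = 63 - 1/152 = 9575/152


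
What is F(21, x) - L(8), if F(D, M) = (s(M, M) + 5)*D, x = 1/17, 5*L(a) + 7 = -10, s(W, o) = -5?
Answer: 17/5 ≈ 3.4000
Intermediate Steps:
L(a) = -17/5 (L(a) = -7/5 + (⅕)*(-10) = -7/5 - 2 = -17/5)
x = 1/17 ≈ 0.058824
F(D, M) = 0 (F(D, M) = (-5 + 5)*D = 0*D = 0)
F(21, x) - L(8) = 0 - 1*(-17/5) = 0 + 17/5 = 17/5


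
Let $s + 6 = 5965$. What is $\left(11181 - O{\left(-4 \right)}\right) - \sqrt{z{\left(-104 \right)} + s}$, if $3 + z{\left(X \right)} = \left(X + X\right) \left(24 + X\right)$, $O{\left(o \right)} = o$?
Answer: $11185 - 2 \sqrt{5649} \approx 11035.0$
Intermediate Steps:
$s = 5959$ ($s = -6 + 5965 = 5959$)
$z{\left(X \right)} = -3 + 2 X \left(24 + X\right)$ ($z{\left(X \right)} = -3 + \left(X + X\right) \left(24 + X\right) = -3 + 2 X \left(24 + X\right)$)
$\left(11181 - O{\left(-4 \right)}\right) - \sqrt{z{\left(-104 \right)} + s} = \left(11181 - -4\right) - \sqrt{\left(-3 + 2 \left(-104\right)^{2} + 48 \left(-104\right)\right) + 5959} = \left(11181 + 4\right) - \sqrt{\left(-3 + 2 \cdot 10816 - 4992\right) + 5959} = 11185 - \sqrt{\left(-3 + 21632 - 4992\right) + 5959} = 11185 - \sqrt{16637 + 5959} = 11185 - \sqrt{22596} = 11185 - 2 \sqrt{5649}$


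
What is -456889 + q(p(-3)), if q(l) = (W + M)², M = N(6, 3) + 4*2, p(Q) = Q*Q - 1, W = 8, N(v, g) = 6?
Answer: -456405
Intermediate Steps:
p(Q) = -1 + Q² (p(Q) = Q² - 1 = -1 + Q²)
M = 14 (M = 6 + 4*2 = 6 + 8 = 14)
q(l) = 484 (q(l) = (8 + 14)² = 22² = 484)
-456889 + q(p(-3)) = -456889 + 484 = -456405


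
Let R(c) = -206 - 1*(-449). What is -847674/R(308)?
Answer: -94186/27 ≈ -3488.4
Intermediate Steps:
R(c) = 243 (R(c) = -206 + 449 = 243)
-847674/R(308) = -847674/243 = -847674*1/243 = -94186/27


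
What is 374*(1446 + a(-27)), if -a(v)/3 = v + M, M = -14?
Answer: 586806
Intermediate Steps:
a(v) = 42 - 3*v (a(v) = -3*(v - 14) = -3*(-14 + v) = 42 - 3*v)
374*(1446 + a(-27)) = 374*(1446 + (42 - 3*(-27))) = 374*(1446 + (42 + 81)) = 374*(1446 + 123) = 374*1569 = 586806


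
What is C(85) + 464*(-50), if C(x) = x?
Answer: -23115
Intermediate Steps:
C(85) + 464*(-50) = 85 + 464*(-50) = 85 - 23200 = -23115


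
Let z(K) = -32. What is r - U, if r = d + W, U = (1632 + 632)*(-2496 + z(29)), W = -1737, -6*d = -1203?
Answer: 11443711/2 ≈ 5.7219e+6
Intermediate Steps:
d = 401/2 (d = -1/6*(-1203) = 401/2 ≈ 200.50)
U = -5723392 (U = (1632 + 632)*(-2496 - 32) = 2264*(-2528) = -5723392)
r = -3073/2 (r = 401/2 - 1737 = -3073/2 ≈ -1536.5)
r - U = -3073/2 - 1*(-5723392) = -3073/2 + 5723392 = 11443711/2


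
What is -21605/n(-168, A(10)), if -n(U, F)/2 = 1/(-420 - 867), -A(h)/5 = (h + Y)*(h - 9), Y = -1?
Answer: -27805635/2 ≈ -1.3903e+7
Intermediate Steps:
A(h) = -5*(-1 + h)*(-9 + h) (A(h) = -5*(h - 1)*(h - 9) = -5*(-1 + h)*(-9 + h))
n(U, F) = 2/1287 (n(U, F) = -2/(-420 - 867) = -2/(-1287) = -2*(-1/1287) = 2/1287)
-21605/n(-168, A(10)) = -21605/2/1287 = -21605*1287/2 = -27805635/2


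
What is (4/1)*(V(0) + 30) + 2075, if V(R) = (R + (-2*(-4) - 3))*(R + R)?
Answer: 2195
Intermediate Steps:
V(R) = 2*R*(5 + R) (V(R) = (R + (8 - 3))*(2*R) = (R + 5)*(2*R) = (5 + R)*(2*R) = 2*R*(5 + R))
(4/1)*(V(0) + 30) + 2075 = (4/1)*(2*0*(5 + 0) + 30) + 2075 = (4*1)*(2*0*5 + 30) + 2075 = 4*(0 + 30) + 2075 = 4*30 + 2075 = 120 + 2075 = 2195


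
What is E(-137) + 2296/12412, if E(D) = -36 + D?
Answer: -536245/3103 ≈ -172.81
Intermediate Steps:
E(-137) + 2296/12412 = (-36 - 137) + 2296/12412 = -173 + 2296*(1/12412) = -173 + 574/3103 = -536245/3103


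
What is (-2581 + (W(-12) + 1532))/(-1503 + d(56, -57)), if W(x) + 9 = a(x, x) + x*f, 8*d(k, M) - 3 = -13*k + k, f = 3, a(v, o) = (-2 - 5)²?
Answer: 8360/12693 ≈ 0.65863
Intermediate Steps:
a(v, o) = 49 (a(v, o) = (-7)² = 49)
d(k, M) = 3/8 - 3*k/2 (d(k, M) = 3/8 + (-13*k + k)/8 = 3/8 + (-12*k)/8 = 3/8 - 3*k/2)
W(x) = 40 + 3*x (W(x) = -9 + (49 + x*3) = -9 + (49 + 3*x) = 40 + 3*x)
(-2581 + (W(-12) + 1532))/(-1503 + d(56, -57)) = (-2581 + ((40 + 3*(-12)) + 1532))/(-1503 + (3/8 - 3/2*56)) = (-2581 + ((40 - 36) + 1532))/(-1503 + (3/8 - 84)) = (-2581 + (4 + 1532))/(-1503 - 669/8) = (-2581 + 1536)/(-12693/8) = -1045*(-8/12693) = 8360/12693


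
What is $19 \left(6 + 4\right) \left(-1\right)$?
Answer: $-190$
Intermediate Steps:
$19 \left(6 + 4\right) \left(-1\right) = 19 \cdot 10 \left(-1\right) = 19 \left(-10\right) = -190$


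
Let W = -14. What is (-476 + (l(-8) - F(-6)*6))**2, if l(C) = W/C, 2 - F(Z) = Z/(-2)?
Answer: 3508129/16 ≈ 2.1926e+5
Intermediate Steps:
F(Z) = 2 + Z/2 (F(Z) = 2 - Z/(-2) = 2 - Z*(-1)/2 = 2 - (-1)*Z/2 = 2 + Z/2)
l(C) = -14/C
(-476 + (l(-8) - F(-6)*6))**2 = (-476 + (-14/(-8) - (2 + (1/2)*(-6))*6))**2 = (-476 + (-14*(-1/8) - (2 - 3)*6))**2 = (-476 + (7/4 - (-1)*6))**2 = (-476 + (7/4 - 1*(-6)))**2 = (-476 + (7/4 + 6))**2 = (-476 + 31/4)**2 = (-1873/4)**2 = 3508129/16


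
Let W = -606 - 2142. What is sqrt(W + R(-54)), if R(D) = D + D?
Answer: 2*I*sqrt(714) ≈ 53.442*I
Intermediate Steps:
W = -2748
R(D) = 2*D
sqrt(W + R(-54)) = sqrt(-2748 + 2*(-54)) = sqrt(-2748 - 108) = sqrt(-2856) = 2*I*sqrt(714)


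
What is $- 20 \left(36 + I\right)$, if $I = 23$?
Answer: $-1180$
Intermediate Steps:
$- 20 \left(36 + I\right) = - 20 \left(36 + 23\right) = \left(-20\right) 59 = -1180$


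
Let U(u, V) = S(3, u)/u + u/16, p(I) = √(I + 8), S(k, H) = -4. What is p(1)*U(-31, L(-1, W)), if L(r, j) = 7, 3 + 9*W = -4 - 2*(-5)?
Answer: -2691/496 ≈ -5.4254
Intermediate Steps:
W = ⅓ (W = -⅓ + (-4 - 2*(-5))/9 = -⅓ + (-4 + 10)/9 = -⅓ + (⅑)*6 = -⅓ + ⅔ = ⅓ ≈ 0.33333)
p(I) = √(8 + I)
U(u, V) = -4/u + u/16
p(1)*U(-31, L(-1, W)) = √(8 + 1)*(-4/(-31) + (1/16)*(-31)) = √9*(-4*(-1/31) - 31/16) = 3*(4/31 - 31/16) = 3*(-897/496) = -2691/496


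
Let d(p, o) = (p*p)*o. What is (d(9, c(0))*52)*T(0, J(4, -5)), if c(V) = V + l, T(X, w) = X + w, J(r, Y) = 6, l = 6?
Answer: 151632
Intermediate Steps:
c(V) = 6 + V (c(V) = V + 6 = 6 + V)
d(p, o) = o*p**2 (d(p, o) = p**2*o = o*p**2)
(d(9, c(0))*52)*T(0, J(4, -5)) = (((6 + 0)*9**2)*52)*(0 + 6) = ((6*81)*52)*6 = (486*52)*6 = 25272*6 = 151632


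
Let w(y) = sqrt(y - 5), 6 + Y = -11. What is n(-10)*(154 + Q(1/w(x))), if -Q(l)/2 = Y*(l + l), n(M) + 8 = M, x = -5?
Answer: -2772 + 612*I*sqrt(10)/5 ≈ -2772.0 + 387.06*I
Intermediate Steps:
n(M) = -8 + M
Y = -17 (Y = -6 - 11 = -17)
w(y) = sqrt(-5 + y)
Q(l) = 68*l (Q(l) = -(-34)*(l + l) = -(-34)*2*l = -(-68)*l = 68*l)
n(-10)*(154 + Q(1/w(x))) = (-8 - 10)*(154 + 68/(sqrt(-5 - 5))) = -18*(154 + 68/(sqrt(-10))) = -18*(154 + 68/((I*sqrt(10)))) = -18*(154 + 68*(-I*sqrt(10)/10)) = -18*(154 - 34*I*sqrt(10)/5) = -2772 + 612*I*sqrt(10)/5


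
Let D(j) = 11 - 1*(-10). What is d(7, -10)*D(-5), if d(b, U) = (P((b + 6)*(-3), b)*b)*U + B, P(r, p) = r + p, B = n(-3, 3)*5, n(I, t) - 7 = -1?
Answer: 47670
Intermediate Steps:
n(I, t) = 6 (n(I, t) = 7 - 1 = 6)
D(j) = 21 (D(j) = 11 + 10 = 21)
B = 30 (B = 6*5 = 30)
P(r, p) = p + r
d(b, U) = 30 + U*b*(-18 - 2*b) (d(b, U) = ((b + (b + 6)*(-3))*b)*U + 30 = ((b + (6 + b)*(-3))*b)*U + 30 = ((b + (-18 - 3*b))*b)*U + 30 = ((-18 - 2*b)*b)*U + 30 = (b*(-18 - 2*b))*U + 30 = U*b*(-18 - 2*b) + 30 = 30 + U*b*(-18 - 2*b))
d(7, -10)*D(-5) = (30 - 2*(-10)*7*(9 + 7))*21 = (30 - 2*(-10)*7*16)*21 = (30 + 2240)*21 = 2270*21 = 47670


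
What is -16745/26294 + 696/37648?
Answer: -19128598/30934891 ≈ -0.61835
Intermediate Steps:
-16745/26294 + 696/37648 = -16745*1/26294 + 696*(1/37648) = -16745/26294 + 87/4706 = -19128598/30934891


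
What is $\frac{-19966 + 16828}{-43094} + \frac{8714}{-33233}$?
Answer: $- \frac{135617981}{716071451} \approx -0.18939$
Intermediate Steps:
$\frac{-19966 + 16828}{-43094} + \frac{8714}{-33233} = \left(-3138\right) \left(- \frac{1}{43094}\right) + 8714 \left(- \frac{1}{33233}\right) = \frac{1569}{21547} - \frac{8714}{33233} = - \frac{135617981}{716071451}$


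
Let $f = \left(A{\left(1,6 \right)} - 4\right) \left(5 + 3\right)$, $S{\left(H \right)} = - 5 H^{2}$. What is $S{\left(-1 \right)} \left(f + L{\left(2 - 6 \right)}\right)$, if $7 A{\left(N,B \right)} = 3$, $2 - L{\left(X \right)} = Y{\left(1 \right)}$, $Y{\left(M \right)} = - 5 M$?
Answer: $\frac{755}{7} \approx 107.86$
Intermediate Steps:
$L{\left(X \right)} = 7$ ($L{\left(X \right)} = 2 - \left(-5\right) 1 = 2 - -5 = 2 + 5 = 7$)
$A{\left(N,B \right)} = \frac{3}{7}$ ($A{\left(N,B \right)} = \frac{1}{7} \cdot 3 = \frac{3}{7}$)
$f = - \frac{200}{7}$ ($f = \left(\frac{3}{7} - 4\right) \left(5 + 3\right) = \left(- \frac{25}{7}\right) 8 = - \frac{200}{7} \approx -28.571$)
$S{\left(-1 \right)} \left(f + L{\left(2 - 6 \right)}\right) = - 5 \left(-1\right)^{2} \left(- \frac{200}{7} + 7\right) = \left(-5\right) 1 \left(- \frac{151}{7}\right) = \left(-5\right) \left(- \frac{151}{7}\right) = \frac{755}{7}$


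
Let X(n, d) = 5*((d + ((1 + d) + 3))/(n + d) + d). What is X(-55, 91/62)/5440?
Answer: 275369/223886464 ≈ 0.0012299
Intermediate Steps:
X(n, d) = 5*d + 5*(4 + 2*d)/(d + n) (X(n, d) = 5*((d + (4 + d))/(d + n) + d) = 5*((4 + 2*d)/(d + n) + d) = 5*(d + (4 + 2*d)/(d + n)) = 5*d + 5*(4 + 2*d)/(d + n))
X(-55, 91/62)/5440 = (5*(4 + (91/62)² + 2*(91/62) + (91/62)*(-55))/(91/62 - 55))/5440 = (5*(4 + (91*(1/62))² + 2*(91*(1/62)) + (91*(1/62))*(-55))/(91*(1/62) - 55))*(1/5440) = (5*(4 + (91/62)² + 2*(91/62) + (91/62)*(-55))/(91/62 - 55))*(1/5440) = (5*(4 + 8281/3844 + 91/31 - 5005/62)/(-3319/62))*(1/5440) = (5*(-62/3319)*(-275369/3844))*(1/5440) = (1376845/205778)*(1/5440) = 275369/223886464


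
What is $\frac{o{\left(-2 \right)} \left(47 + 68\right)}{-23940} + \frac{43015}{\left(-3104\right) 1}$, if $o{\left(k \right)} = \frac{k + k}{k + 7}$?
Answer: $- \frac{257373383}{18577440} \approx -13.854$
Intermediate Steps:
$o{\left(k \right)} = \frac{2 k}{7 + k}$
$\frac{o{\left(-2 \right)} \left(47 + 68\right)}{-23940} + \frac{43015}{\left(-3104\right) 1} = \frac{2 \left(-2\right) \frac{1}{7 - 2} \left(47 + 68\right)}{-23940} + \frac{43015}{\left(-3104\right) 1} = 2 \left(-2\right) \frac{1}{5} \cdot 115 \left(- \frac{1}{23940}\right) + \frac{43015}{-3104} = 2 \left(-2\right) \frac{1}{5} \cdot 115 \left(- \frac{1}{23940}\right) + 43015 \left(- \frac{1}{3104}\right) = \left(- \frac{4}{5}\right) 115 \left(- \frac{1}{23940}\right) - \frac{43015}{3104} = \left(-92\right) \left(- \frac{1}{23940}\right) - \frac{43015}{3104} = \frac{23}{5985} - \frac{43015}{3104} = - \frac{257373383}{18577440}$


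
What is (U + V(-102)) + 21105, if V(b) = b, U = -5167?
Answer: 15836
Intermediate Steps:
(U + V(-102)) + 21105 = (-5167 - 102) + 21105 = -5269 + 21105 = 15836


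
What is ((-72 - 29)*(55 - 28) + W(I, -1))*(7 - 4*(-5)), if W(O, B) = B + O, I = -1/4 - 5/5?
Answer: -294759/4 ≈ -73690.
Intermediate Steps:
I = -5/4 (I = -1*¼ - 5*⅕ = -¼ - 1 = -5/4 ≈ -1.2500)
((-72 - 29)*(55 - 28) + W(I, -1))*(7 - 4*(-5)) = ((-72 - 29)*(55 - 28) + (-1 - 5/4))*(7 - 4*(-5)) = (-101*27 - 9/4)*(7 + 20) = (-2727 - 9/4)*27 = -10917/4*27 = -294759/4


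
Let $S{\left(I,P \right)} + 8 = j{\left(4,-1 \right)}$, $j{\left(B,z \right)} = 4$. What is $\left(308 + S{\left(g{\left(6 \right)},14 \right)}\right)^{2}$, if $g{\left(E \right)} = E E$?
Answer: $92416$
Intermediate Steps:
$g{\left(E \right)} = E^{2}$
$S{\left(I,P \right)} = -4$ ($S{\left(I,P \right)} = -8 + 4 = -4$)
$\left(308 + S{\left(g{\left(6 \right)},14 \right)}\right)^{2} = \left(308 - 4\right)^{2} = 304^{2} = 92416$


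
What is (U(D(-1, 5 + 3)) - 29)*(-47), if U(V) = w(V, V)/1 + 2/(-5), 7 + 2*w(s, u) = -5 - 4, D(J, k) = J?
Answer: 8789/5 ≈ 1757.8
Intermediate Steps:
w(s, u) = -8 (w(s, u) = -7/2 + (-5 - 4)/2 = -7/2 + (½)*(-9) = -7/2 - 9/2 = -8)
U(V) = -42/5 (U(V) = -8/1 + 2/(-5) = -8*1 + 2*(-⅕) = -8 - ⅖ = -42/5)
(U(D(-1, 5 + 3)) - 29)*(-47) = (-42/5 - 29)*(-47) = -187/5*(-47) = 8789/5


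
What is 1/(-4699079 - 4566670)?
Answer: -1/9265749 ≈ -1.0792e-7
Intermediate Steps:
1/(-4699079 - 4566670) = 1/(-9265749) = -1/9265749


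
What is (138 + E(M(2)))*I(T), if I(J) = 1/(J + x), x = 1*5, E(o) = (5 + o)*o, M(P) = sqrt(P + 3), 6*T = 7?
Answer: 858/37 + 30*sqrt(5)/37 ≈ 25.002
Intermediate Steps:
T = 7/6 (T = (1/6)*7 = 7/6 ≈ 1.1667)
M(P) = sqrt(3 + P)
E(o) = o*(5 + o)
x = 5
I(J) = 1/(5 + J) (I(J) = 1/(J + 5) = 1/(5 + J))
(138 + E(M(2)))*I(T) = (138 + sqrt(3 + 2)*(5 + sqrt(3 + 2)))/(5 + 7/6) = (138 + sqrt(5)*(5 + sqrt(5)))/(37/6) = (138 + sqrt(5)*(5 + sqrt(5)))*(6/37) = 828/37 + 6*sqrt(5)*(5 + sqrt(5))/37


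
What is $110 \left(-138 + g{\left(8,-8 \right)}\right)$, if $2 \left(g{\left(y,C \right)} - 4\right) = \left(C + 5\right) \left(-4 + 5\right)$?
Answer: $-14905$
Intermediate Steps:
$g{\left(y,C \right)} = \frac{13}{2} + \frac{C}{2}$ ($g{\left(y,C \right)} = 4 + \frac{\left(C + 5\right) \left(-4 + 5\right)}{2} = 4 + \frac{\left(5 + C\right) 1}{2} = 4 + \frac{5 + C}{2} = 4 + \left(\frac{5}{2} + \frac{C}{2}\right) = \frac{13}{2} + \frac{C}{2}$)
$110 \left(-138 + g{\left(8,-8 \right)}\right) = 110 \left(-138 + \left(\frac{13}{2} + \frac{1}{2} \left(-8\right)\right)\right) = 110 \left(-138 + \left(\frac{13}{2} - 4\right)\right) = 110 \left(-138 + \frac{5}{2}\right) = 110 \left(- \frac{271}{2}\right) = -14905$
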